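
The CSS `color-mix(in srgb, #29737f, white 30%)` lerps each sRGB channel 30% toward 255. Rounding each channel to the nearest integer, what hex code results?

#699da5

#29737f is rgb(41, 115, 127).
Per channel, c → c + 0.3(255 − c):
  R: 41 + 0.3×(255−41) = 41 + 64.2 = 105.2 → 105
  G: 115 + 42 = 157 → 157
  B: 127 + 38.4 = 165.4 → 165
rgb(105, 157, 165) = #699da5.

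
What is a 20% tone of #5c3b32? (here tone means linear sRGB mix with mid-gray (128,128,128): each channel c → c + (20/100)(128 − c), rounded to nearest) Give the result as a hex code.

#634942

#5c3b32 is rgb(92, 59, 50).
Per channel, c → c + 0.2(128 − c):
  R: 92 + 0.2×(128−92) = 92 + 7.2 = 99.2 → 99
  G: 59 + 13.8 = 72.8 → 73
  B: 50 + 0.2×(128−50) = 50 + 15.6 = 65.6 → 66
rgb(99, 73, 66) = #634942.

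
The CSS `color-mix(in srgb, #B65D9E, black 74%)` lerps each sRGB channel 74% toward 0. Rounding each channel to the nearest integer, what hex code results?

#2F1829

#B65D9E is rgb(182, 93, 158).
Per channel, c → c + 0.74(0 − c):
  R: 182 + 0.74×(0−182) = 182 − 134.68 = 47.32 → 47
  G: 93 + 0.74×(0−93) = 93 − 68.82 = 24.18 → 24
  B: 158 + 0.74×(0−158) = 158 − 116.92 = 41.08 → 41
rgb(47, 24, 41) = #2F1829.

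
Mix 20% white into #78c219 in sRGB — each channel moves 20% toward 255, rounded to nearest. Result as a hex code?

#93ce47

#78c219 is rgb(120, 194, 25).
Lerp each channel 20% toward 255:
  R: 120 + 0.2×(255−120) = 120 + 27 = 147 → 147
  G: 194 + 12.2 = 206.2 → 206
  B: 25 + 0.2×(255−25) = 25 + 46 = 71 → 71
rgb(147, 206, 71) = #93ce47.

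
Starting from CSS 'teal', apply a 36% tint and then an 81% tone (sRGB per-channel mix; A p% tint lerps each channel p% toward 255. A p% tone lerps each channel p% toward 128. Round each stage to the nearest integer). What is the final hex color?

#798989

CSS teal is rgb(0, 128, 128).
A 36% tint moves each channel 36% toward 255:
  R: 0 + 0.36×(255−0) = 0 + 91.8 = 91.8 → 92
  G: 128 + 45.72 = 173.72 → 174
  B: 128 + 45.72 = 173.72 → 174
After the tint: rgb(92, 174, 174) = #5CAEAE.
Per channel, c → c + 0.81(128 − c):
  R: 92 + 29.16 = 121.16 → 121
  G: 174 − 37.26 = 136.74 → 137
  B: 174 + 0.81×(128−174) = 174 − 37.26 = 136.74 → 137
rgb(121, 137, 137) = #798989.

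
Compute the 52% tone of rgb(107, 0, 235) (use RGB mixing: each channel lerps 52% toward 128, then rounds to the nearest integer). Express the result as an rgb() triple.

Lerp each channel 52% toward 128:
  R: 107 + 10.92 = 117.92 → 118
  G: 0 + 0.52×(128−0) = 0 + 66.56 = 66.56 → 67
  B: 235 + 0.52×(128−235) = 235 − 55.64 = 179.36 → 179

rgb(118, 67, 179)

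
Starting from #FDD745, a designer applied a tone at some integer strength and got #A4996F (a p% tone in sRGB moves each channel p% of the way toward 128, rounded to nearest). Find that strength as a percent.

#FDD745 is rgb(253, 215, 69); #A4996F is rgb(164, 153, 111).
On the R channel (widest range): 164 ≈ 253 + (p/100)(128 − 253), so p ≈ 100×(164 − 253)/(128 − 253) = -8900/-125 = 71.20.
p = 71 reproduces all three channels after rounding.

71%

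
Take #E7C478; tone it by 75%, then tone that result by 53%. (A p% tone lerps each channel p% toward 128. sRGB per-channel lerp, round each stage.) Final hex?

#E7C478 is rgb(231, 196, 120).
Per channel, c → c + 0.75(128 − c):
  R: 231 − 77.25 = 153.75 → 154
  G: 196 − 51 = 145 → 145
  B: 120 + 0.75×(128−120) = 120 + 6 = 126 → 126
After the tone: rgb(154, 145, 126) = #9A917E.
Lerp each channel 53% toward 128:
  R: 154 + 0.53×(128−154) = 154 − 13.78 = 140.22 → 140
  G: 145 − 9.01 = 135.99 → 136
  B: 126 + 0.53×(128−126) = 126 + 1.06 = 127.06 → 127
rgb(140, 136, 127) = #8C887F.

#8C887F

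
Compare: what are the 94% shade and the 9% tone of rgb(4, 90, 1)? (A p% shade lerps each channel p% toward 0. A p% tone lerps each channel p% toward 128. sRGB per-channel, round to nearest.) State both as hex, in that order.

#000500, #0f5d0c

94% shade:
  R: 4 − 3.76 = 0.24 → 0
  G: 90 − 84.6 = 5.4 → 5
  B: 1 + 0.94×(0−1) = 1 − 0.94 = 0.06 → 0
  → #000500
9% tone:
  R: 4 + 11.16 = 15.16 → 15
  G: 90 + 0.09×(128−90) = 90 + 3.42 = 93.42 → 93
  B: 1 + 0.09×(128−1) = 1 + 11.43 = 12.43 → 12
  → #0f5d0c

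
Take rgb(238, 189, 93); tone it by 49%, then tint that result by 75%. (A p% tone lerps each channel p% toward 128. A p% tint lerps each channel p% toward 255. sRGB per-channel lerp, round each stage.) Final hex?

#ede7db

Lerp each channel 49% toward 128:
  R: 238 + 0.49×(128−238) = 238 − 53.9 = 184.1 → 184
  G: 189 − 29.89 = 159.11 → 159
  B: 93 + 0.49×(128−93) = 93 + 17.15 = 110.15 → 110
After the tone: rgb(184, 159, 110) = #b89f6e.
A 75% tint moves each channel 75% toward 255:
  R: 184 + 0.75×(255−184) = 184 + 53.25 = 237.25 → 237
  G: 159 + 0.75×(255−159) = 159 + 72 = 231 → 231
  B: 110 + 108.75 = 218.75 → 219
rgb(237, 231, 219) = #ede7db.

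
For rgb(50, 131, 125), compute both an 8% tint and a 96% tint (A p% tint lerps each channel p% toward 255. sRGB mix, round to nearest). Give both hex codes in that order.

#428D87, #F7FAFA

8% tint:
  R: 50 + 16.4 = 66.4 → 66
  G: 131 + 9.92 = 140.92 → 141
  B: 125 + 0.08×(255−125) = 125 + 10.4 = 135.4 → 135
  → #428D87
96% tint:
  R: 50 + 0.96×(255−50) = 50 + 196.8 = 246.8 → 247
  G: 131 + 0.96×(255−131) = 131 + 119.04 = 250.04 → 250
  B: 125 + 124.8 = 249.8 → 250
  → #F7FAFA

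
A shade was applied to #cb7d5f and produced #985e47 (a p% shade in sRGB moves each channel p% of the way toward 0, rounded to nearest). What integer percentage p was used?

25%

#cb7d5f is rgb(203, 125, 95); #985e47 is rgb(152, 94, 71).
On the R channel (widest range): 152 ≈ 203 + (p/100)(0 − 203), so p ≈ 100×(152 − 203)/(0 − 203) = -5100/-203 = 25.12.
p = 25 reproduces all three channels after rounding.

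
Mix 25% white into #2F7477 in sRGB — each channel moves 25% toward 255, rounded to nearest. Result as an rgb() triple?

#2F7477 is rgb(47, 116, 119).
A 25% tint moves each channel 25% toward 255:
  R: 47 + 52 = 99 → 99
  G: 116 + 34.75 = 150.75 → 151
  B: 119 + 0.25×(255−119) = 119 + 34 = 153 → 153

rgb(99, 151, 153)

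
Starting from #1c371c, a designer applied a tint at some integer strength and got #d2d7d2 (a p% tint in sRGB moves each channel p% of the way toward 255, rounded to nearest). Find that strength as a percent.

80%

#1c371c is rgb(28, 55, 28); #d2d7d2 is rgb(210, 215, 210).
On the R channel (widest range): 210 ≈ 28 + (p/100)(255 − 28), so p ≈ 100×(210 − 28)/(255 − 28) = 18200/227 = 80.18.
p = 80 reproduces all three channels after rounding.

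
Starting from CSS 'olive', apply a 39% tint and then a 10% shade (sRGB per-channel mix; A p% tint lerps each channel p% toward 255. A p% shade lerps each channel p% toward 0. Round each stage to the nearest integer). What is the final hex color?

CSS olive is rgb(128, 128, 0).
Per channel, c → c + 0.39(255 − c):
  R: 128 + 0.39×(255−128) = 128 + 49.53 = 177.53 → 178
  G: 128 + 49.53 = 177.53 → 178
  B: 0 + 0.39×(255−0) = 0 + 99.45 = 99.45 → 99
After the tint: rgb(178, 178, 99) = #B2B263.
Lerp each channel 10% toward 0:
  R: 178 + 0.1×(0−178) = 178 − 17.8 = 160.2 → 160
  G: 178 + 0.1×(0−178) = 178 − 17.8 = 160.2 → 160
  B: 99 − 9.9 = 89.1 → 89
rgb(160, 160, 89) = #A0A059.

#A0A059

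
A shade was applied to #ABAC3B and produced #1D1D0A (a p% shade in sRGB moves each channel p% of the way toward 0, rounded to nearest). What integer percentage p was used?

#ABAC3B is rgb(171, 172, 59); #1D1D0A is rgb(29, 29, 10).
On the G channel (widest range): 29 ≈ 172 + (p/100)(0 − 172), so p ≈ 100×(29 − 172)/(0 − 172) = -14300/-172 = 83.14.
p = 83 reproduces all three channels after rounding.

83%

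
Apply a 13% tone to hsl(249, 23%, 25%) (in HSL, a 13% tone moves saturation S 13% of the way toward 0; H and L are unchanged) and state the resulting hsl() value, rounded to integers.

hsl(249, 20%, 25%)

S moves 13% from 23 toward 0: 23 − 2.99 = 20.01 → 20.
H and L are unchanged.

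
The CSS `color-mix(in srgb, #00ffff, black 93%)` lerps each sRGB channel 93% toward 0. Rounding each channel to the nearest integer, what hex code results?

#00ffff is rgb(0, 255, 255).
A 93% shade moves each channel 93% toward 0:
  R: 0 + 0.93×(0−0) = 0 + 0 = 0 → 0
  G: 255 + 0.93×(0−255) = 255 − 237.15 = 17.85 → 18
  B: 255 + 0.93×(0−255) = 255 − 237.15 = 17.85 → 18
rgb(0, 18, 18) = #001212.

#001212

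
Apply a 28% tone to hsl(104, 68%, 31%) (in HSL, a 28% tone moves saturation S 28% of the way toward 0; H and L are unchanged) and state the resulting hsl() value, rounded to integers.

S moves 28% from 68 toward 0: 68 − 19.04 = 48.96 → 49.
H and L are unchanged.

hsl(104, 49%, 31%)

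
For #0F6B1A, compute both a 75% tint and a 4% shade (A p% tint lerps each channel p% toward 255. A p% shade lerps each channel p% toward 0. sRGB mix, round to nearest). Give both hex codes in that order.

#0F6B1A is rgb(15, 107, 26).
75% tint:
  R: 15 + 180 = 195 → 195
  G: 107 + 111 = 218 → 218
  B: 26 + 0.75×(255−26) = 26 + 171.75 = 197.75 → 198
  → #C3DAC6
4% shade:
  R: 15 − 0.6 = 14.4 → 14
  G: 107 + 0.04×(0−107) = 107 − 4.28 = 102.72 → 103
  B: 26 − 1.04 = 24.96 → 25
  → #0E6719

#C3DAC6, #0E6719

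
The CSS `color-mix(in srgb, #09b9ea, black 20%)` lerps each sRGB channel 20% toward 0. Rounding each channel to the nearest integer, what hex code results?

#09b9ea is rgb(9, 185, 234).
A 20% shade moves each channel 20% toward 0:
  R: 9 − 1.8 = 7.2 → 7
  G: 185 + 0.2×(0−185) = 185 − 37 = 148 → 148
  B: 234 + 0.2×(0−234) = 234 − 46.8 = 187.2 → 187
rgb(7, 148, 187) = #0794bb.

#0794bb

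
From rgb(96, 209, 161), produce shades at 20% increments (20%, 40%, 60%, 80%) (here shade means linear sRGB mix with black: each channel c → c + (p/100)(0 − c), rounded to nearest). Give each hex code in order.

20%: (96 − 19.2 = 76.8→77, 209 − 41.8 = 167.2→167, 161 − 32.2 = 128.8→129) → #4da781
40%: (96 − 38.4 = 57.6→58, 209 − 83.6 = 125.4→125, 161 − 64.4 = 96.6→97) → #3a7d61
60%: (96 − 57.6 = 38.4→38, 209 − 125.4 = 83.6→84, 161 − 96.6 = 64.4→64) → #265440
80%: (96 − 76.8 = 19.2→19, 209 − 167.2 = 41.8→42, 161 − 128.8 = 32.2→32) → #132a20

#4da781, #3a7d61, #265440, #132a20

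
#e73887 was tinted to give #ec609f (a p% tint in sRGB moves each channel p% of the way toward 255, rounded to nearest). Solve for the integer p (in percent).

20%

#e73887 is rgb(231, 56, 135); #ec609f is rgb(236, 96, 159).
On the G channel (widest range): 96 ≈ 56 + (p/100)(255 − 56), so p ≈ 100×(96 − 56)/(255 − 56) = 4000/199 = 20.10.
p = 20 reproduces all three channels after rounding.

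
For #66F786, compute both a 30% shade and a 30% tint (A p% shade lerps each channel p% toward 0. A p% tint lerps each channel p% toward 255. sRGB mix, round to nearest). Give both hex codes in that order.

#47AD5E, #94F9AA

#66F786 is rgb(102, 247, 134).
30% shade:
  R: 102 + 0.3×(0−102) = 102 − 30.6 = 71.4 → 71
  G: 247 + 0.3×(0−247) = 247 − 74.1 = 172.9 → 173
  B: 134 − 40.2 = 93.8 → 94
  → #47AD5E
30% tint:
  R: 102 + 0.3×(255−102) = 102 + 45.9 = 147.9 → 148
  G: 247 + 2.4 = 249.4 → 249
  B: 134 + 0.3×(255−134) = 134 + 36.3 = 170.3 → 170
  → #94F9AA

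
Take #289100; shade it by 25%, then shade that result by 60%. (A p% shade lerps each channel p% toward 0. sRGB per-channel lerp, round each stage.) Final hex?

#0c2c00

#289100 is rgb(40, 145, 0).
A 25% shade moves each channel 25% toward 0:
  R: 40 − 10 = 30 → 30
  G: 145 − 36.25 = 108.75 → 109
  B: 0 + 0.25×(0−0) = 0 + 0 = 0 → 0
After the shade: rgb(30, 109, 0) = #1e6d00.
Per channel, c → c + 0.6(0 − c):
  R: 30 + 0.6×(0−30) = 30 − 18 = 12 → 12
  G: 109 + 0.6×(0−109) = 109 − 65.4 = 43.6 → 44
  B: 0 + 0.6×(0−0) = 0 + 0 = 0 → 0
rgb(12, 44, 0) = #0c2c00.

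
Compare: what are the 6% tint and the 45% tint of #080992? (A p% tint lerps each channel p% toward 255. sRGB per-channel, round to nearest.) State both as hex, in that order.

#171899, #7778c3

#080992 is rgb(8, 9, 146).
6% tint:
  R: 8 + 0.06×(255−8) = 8 + 14.82 = 22.82 → 23
  G: 9 + 0.06×(255−9) = 9 + 14.76 = 23.76 → 24
  B: 146 + 0.06×(255−146) = 146 + 6.54 = 152.54 → 153
  → #171899
45% tint:
  R: 8 + 111.15 = 119.15 → 119
  G: 9 + 110.7 = 119.7 → 120
  B: 146 + 0.45×(255−146) = 146 + 49.05 = 195.05 → 195
  → #7778c3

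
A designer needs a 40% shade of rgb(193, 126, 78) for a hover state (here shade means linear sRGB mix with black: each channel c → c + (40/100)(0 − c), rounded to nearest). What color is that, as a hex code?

#744C2F

A 40% shade moves each channel 40% toward 0:
  R: 193 + 0.4×(0−193) = 193 − 77.2 = 115.8 → 116
  G: 126 + 0.4×(0−126) = 126 − 50.4 = 75.6 → 76
  B: 78 + 0.4×(0−78) = 78 − 31.2 = 46.8 → 47
rgb(116, 76, 47) = #744C2F.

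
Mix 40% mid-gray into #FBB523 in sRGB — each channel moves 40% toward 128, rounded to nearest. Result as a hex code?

#CAA048

#FBB523 is rgb(251, 181, 35).
Per channel, c → c + 0.4(128 − c):
  R: 251 − 49.2 = 201.8 → 202
  G: 181 − 21.2 = 159.8 → 160
  B: 35 + 37.2 = 72.2 → 72
rgb(202, 160, 72) = #CAA048.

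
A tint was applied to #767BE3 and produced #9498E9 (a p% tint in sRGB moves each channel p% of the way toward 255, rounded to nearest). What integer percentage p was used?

#767BE3 is rgb(118, 123, 227); #9498E9 is rgb(148, 152, 233).
On the R channel (widest range): 148 ≈ 118 + (p/100)(255 − 118), so p ≈ 100×(148 − 118)/(255 − 118) = 3000/137 = 21.90.
p = 22 reproduces all three channels after rounding.

22%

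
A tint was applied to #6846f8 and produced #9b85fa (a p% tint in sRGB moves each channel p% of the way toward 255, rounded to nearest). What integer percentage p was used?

#6846f8 is rgb(104, 70, 248); #9b85fa is rgb(155, 133, 250).
On the G channel (widest range): 133 ≈ 70 + (p/100)(255 − 70), so p ≈ 100×(133 − 70)/(255 − 70) = 6300/185 = 34.05.
p = 34 reproduces all three channels after rounding.

34%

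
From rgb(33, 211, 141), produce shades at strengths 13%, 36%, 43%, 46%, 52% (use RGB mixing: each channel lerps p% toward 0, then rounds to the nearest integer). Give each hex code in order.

#1DB87B, #15875A, #137850, #12724C, #106544

13%: (33 − 4.29 = 28.71→29, 211 − 27.43 = 183.57→184, 141 − 18.33 = 122.67→123) → #1DB87B
36%: (33 − 11.88 = 21.12→21, 211 − 75.96 = 135.04→135, 141 − 50.76 = 90.24→90) → #15875A
43%: (33 − 14.19 = 18.81→19, 211 − 90.73 = 120.27→120, 141 − 60.63 = 80.37→80) → #137850
46%: (33 − 15.18 = 17.82→18, 211 − 97.06 = 113.94→114, 141 − 64.86 = 76.14→76) → #12724C
52%: (33 − 17.16 = 15.84→16, 211 − 109.72 = 101.28→101, 141 − 73.32 = 67.68→68) → #106544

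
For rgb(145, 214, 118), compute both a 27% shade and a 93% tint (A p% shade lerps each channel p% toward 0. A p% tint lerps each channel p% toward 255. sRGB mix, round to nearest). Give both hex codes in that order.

27% shade:
  R: 145 + 0.27×(0−145) = 145 − 39.15 = 105.85 → 106
  G: 214 − 57.78 = 156.22 → 156
  B: 118 + 0.27×(0−118) = 118 − 31.86 = 86.14 → 86
  → #6A9C56
93% tint:
  R: 145 + 0.93×(255−145) = 145 + 102.3 = 247.3 → 247
  G: 214 + 0.93×(255−214) = 214 + 38.13 = 252.13 → 252
  B: 118 + 0.93×(255−118) = 118 + 127.41 = 245.41 → 245
  → #F7FCF5

#6A9C56, #F7FCF5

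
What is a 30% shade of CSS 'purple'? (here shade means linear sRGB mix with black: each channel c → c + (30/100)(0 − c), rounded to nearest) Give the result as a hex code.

CSS purple is rgb(128, 0, 128).
Per channel, c → c + 0.3(0 − c):
  R: 128 + 0.3×(0−128) = 128 − 38.4 = 89.6 → 90
  G: 0 + 0 = 0 → 0
  B: 128 + 0.3×(0−128) = 128 − 38.4 = 89.6 → 90
rgb(90, 0, 90) = #5A005A.

#5A005A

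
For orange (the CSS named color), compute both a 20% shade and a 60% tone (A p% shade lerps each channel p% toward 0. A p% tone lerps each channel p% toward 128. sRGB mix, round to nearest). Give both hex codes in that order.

#CC8400, #B38F4D

CSS orange is rgb(255, 165, 0).
20% shade:
  R: 255 − 51 = 204 → 204
  G: 165 + 0.2×(0−165) = 165 − 33 = 132 → 132
  B: 0 + 0 = 0 → 0
  → #CC8400
60% tone:
  R: 255 + 0.6×(128−255) = 255 − 76.2 = 178.8 → 179
  G: 165 + 0.6×(128−165) = 165 − 22.2 = 142.8 → 143
  B: 0 + 76.8 = 76.8 → 77
  → #B38F4D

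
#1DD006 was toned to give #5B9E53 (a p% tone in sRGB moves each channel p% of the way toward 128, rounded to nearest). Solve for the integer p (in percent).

#1DD006 is rgb(29, 208, 6); #5B9E53 is rgb(91, 158, 83).
On the B channel (widest range): 83 ≈ 6 + (p/100)(128 − 6), so p ≈ 100×(83 − 6)/(128 − 6) = 7700/122 = 63.11.
p = 63 reproduces all three channels after rounding.

63%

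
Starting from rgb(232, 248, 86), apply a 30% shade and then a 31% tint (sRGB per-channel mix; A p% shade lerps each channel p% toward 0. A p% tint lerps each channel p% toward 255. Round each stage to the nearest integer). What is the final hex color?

#bfc778

Per channel, c → c + 0.3(0 − c):
  R: 232 + 0.3×(0−232) = 232 − 69.6 = 162.4 → 162
  G: 248 + 0.3×(0−248) = 248 − 74.4 = 173.6 → 174
  B: 86 − 25.8 = 60.2 → 60
After the shade: rgb(162, 174, 60) = #a2ae3c.
Lerp each channel 31% toward 255:
  R: 162 + 0.31×(255−162) = 162 + 28.83 = 190.83 → 191
  G: 174 + 25.11 = 199.11 → 199
  B: 60 + 0.31×(255−60) = 60 + 60.45 = 120.45 → 120
rgb(191, 199, 120) = #bfc778.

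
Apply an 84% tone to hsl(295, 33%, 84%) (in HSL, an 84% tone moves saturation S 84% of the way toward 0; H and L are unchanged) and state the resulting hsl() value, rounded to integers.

hsl(295, 5%, 84%)

S moves 84% from 33 toward 0: 33 − 27.72 = 5.28 → 5.
H and L are unchanged.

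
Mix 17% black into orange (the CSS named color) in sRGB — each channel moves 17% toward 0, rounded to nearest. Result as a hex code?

#D48900

CSS orange is rgb(255, 165, 0).
Lerp each channel 17% toward 0:
  R: 255 − 43.35 = 211.65 → 212
  G: 165 + 0.17×(0−165) = 165 − 28.05 = 136.95 → 137
  B: 0 + 0.17×(0−0) = 0 + 0 = 0 → 0
rgb(212, 137, 0) = #D48900.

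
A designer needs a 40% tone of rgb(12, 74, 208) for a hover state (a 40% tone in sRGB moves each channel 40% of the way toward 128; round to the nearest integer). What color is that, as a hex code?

Lerp each channel 40% toward 128:
  R: 12 + 0.4×(128−12) = 12 + 46.4 = 58.4 → 58
  G: 74 + 21.6 = 95.6 → 96
  B: 208 + 0.4×(128−208) = 208 − 32 = 176 → 176
rgb(58, 96, 176) = #3A60B0.

#3A60B0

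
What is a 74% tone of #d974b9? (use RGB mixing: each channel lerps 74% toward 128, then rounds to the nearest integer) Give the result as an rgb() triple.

#d974b9 is rgb(217, 116, 185).
A 74% tone moves each channel 74% toward 128:
  R: 217 − 65.86 = 151.14 → 151
  G: 116 + 8.88 = 124.88 → 125
  B: 185 + 0.74×(128−185) = 185 − 42.18 = 142.82 → 143

rgb(151, 125, 143)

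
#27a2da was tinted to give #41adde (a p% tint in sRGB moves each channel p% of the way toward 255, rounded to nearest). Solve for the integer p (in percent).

12%

#27a2da is rgb(39, 162, 218); #41adde is rgb(65, 173, 222).
On the R channel (widest range): 65 ≈ 39 + (p/100)(255 − 39), so p ≈ 100×(65 − 39)/(255 − 39) = 2600/216 = 12.04.
p = 12 reproduces all three channels after rounding.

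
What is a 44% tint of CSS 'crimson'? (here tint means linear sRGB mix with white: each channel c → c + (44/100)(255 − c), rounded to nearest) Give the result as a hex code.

CSS crimson is rgb(220, 20, 60).
Per channel, c → c + 0.44(255 − c):
  R: 220 + 0.44×(255−220) = 220 + 15.4 = 235.4 → 235
  G: 20 + 0.44×(255−20) = 20 + 103.4 = 123.4 → 123
  B: 60 + 85.8 = 145.8 → 146
rgb(235, 123, 146) = #eb7b92.

#eb7b92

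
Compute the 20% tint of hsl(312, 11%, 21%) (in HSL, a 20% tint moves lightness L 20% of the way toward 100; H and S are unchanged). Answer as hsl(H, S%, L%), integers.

hsl(312, 11%, 37%)

L moves 20% from 21 toward 100: 21 + 15.8 = 36.8 → 37.
H and S are unchanged.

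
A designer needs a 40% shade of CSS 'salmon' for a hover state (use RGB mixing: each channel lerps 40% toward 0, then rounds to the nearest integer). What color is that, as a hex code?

#964d44

CSS salmon is rgb(250, 128, 114).
Per channel, c → c + 0.4(0 − c):
  R: 250 − 100 = 150 → 150
  G: 128 − 51.2 = 76.8 → 77
  B: 114 − 45.6 = 68.4 → 68
rgb(150, 77, 68) = #964d44.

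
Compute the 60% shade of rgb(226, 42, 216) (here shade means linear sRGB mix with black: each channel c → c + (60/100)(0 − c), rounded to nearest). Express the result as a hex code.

Per channel, c → c + 0.6(0 − c):
  R: 226 − 135.6 = 90.4 → 90
  G: 42 + 0.6×(0−42) = 42 − 25.2 = 16.8 → 17
  B: 216 − 129.6 = 86.4 → 86
rgb(90, 17, 86) = #5a1156.

#5a1156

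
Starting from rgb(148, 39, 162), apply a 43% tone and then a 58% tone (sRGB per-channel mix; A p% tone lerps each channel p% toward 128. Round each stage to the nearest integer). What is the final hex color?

#856B88

A 43% tone moves each channel 43% toward 128:
  R: 148 + 0.43×(128−148) = 148 − 8.6 = 139.4 → 139
  G: 39 + 0.43×(128−39) = 39 + 38.27 = 77.27 → 77
  B: 162 − 14.62 = 147.38 → 147
After the tone: rgb(139, 77, 147) = #8B4D93.
Per channel, c → c + 0.58(128 − c):
  R: 139 − 6.38 = 132.62 → 133
  G: 77 + 0.58×(128−77) = 77 + 29.58 = 106.58 → 107
  B: 147 − 11.02 = 135.98 → 136
rgb(133, 107, 136) = #856B88.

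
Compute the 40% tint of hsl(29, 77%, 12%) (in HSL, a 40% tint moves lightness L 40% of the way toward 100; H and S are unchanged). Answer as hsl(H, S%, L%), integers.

L moves 40% from 12 toward 100: 12 + 35.2 = 47.2 → 47.
H and S are unchanged.

hsl(29, 77%, 47%)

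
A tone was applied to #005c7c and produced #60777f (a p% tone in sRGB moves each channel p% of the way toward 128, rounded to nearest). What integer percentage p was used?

75%

#005c7c is rgb(0, 92, 124); #60777f is rgb(96, 119, 127).
On the R channel (widest range): 96 ≈ 0 + (p/100)(128 − 0), so p ≈ 100×(96 − 0)/(128 − 0) = 9600/128 = 75.00.
p = 75 reproduces all three channels after rounding.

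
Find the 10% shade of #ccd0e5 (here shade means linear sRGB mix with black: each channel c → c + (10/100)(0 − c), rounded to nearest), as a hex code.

#ccd0e5 is rgb(204, 208, 229).
Lerp each channel 10% toward 0:
  R: 204 + 0.1×(0−204) = 204 − 20.4 = 183.6 → 184
  G: 208 + 0.1×(0−208) = 208 − 20.8 = 187.2 → 187
  B: 229 + 0.1×(0−229) = 229 − 22.9 = 206.1 → 206
rgb(184, 187, 206) = #b8bbce.

#b8bbce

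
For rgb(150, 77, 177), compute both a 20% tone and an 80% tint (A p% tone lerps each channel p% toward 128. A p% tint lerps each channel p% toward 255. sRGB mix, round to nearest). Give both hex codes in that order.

20% tone:
  R: 150 + 0.2×(128−150) = 150 − 4.4 = 145.6 → 146
  G: 77 + 10.2 = 87.2 → 87
  B: 177 + 0.2×(128−177) = 177 − 9.8 = 167.2 → 167
  → #9257A7
80% tint:
  R: 150 + 0.8×(255−150) = 150 + 84 = 234 → 234
  G: 77 + 142.4 = 219.4 → 219
  B: 177 + 0.8×(255−177) = 177 + 62.4 = 239.4 → 239
  → #EADBEF

#9257A7, #EADBEF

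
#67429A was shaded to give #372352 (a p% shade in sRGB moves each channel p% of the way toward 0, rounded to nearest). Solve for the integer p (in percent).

#67429A is rgb(103, 66, 154); #372352 is rgb(55, 35, 82).
On the B channel (widest range): 82 ≈ 154 + (p/100)(0 − 154), so p ≈ 100×(82 − 154)/(0 − 154) = -7200/-154 = 46.75.
p = 47 reproduces all three channels after rounding.

47%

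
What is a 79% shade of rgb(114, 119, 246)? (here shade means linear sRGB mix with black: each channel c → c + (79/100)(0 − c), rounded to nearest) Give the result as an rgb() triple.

A 79% shade moves each channel 79% toward 0:
  R: 114 + 0.79×(0−114) = 114 − 90.06 = 23.94 → 24
  G: 119 + 0.79×(0−119) = 119 − 94.01 = 24.99 → 25
  B: 246 + 0.79×(0−246) = 246 − 194.34 = 51.66 → 52

rgb(24, 25, 52)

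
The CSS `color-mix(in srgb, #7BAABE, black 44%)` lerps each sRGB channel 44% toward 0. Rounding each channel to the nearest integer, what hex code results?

#455F6A

#7BAABE is rgb(123, 170, 190).
A 44% shade moves each channel 44% toward 0:
  R: 123 + 0.44×(0−123) = 123 − 54.12 = 68.88 → 69
  G: 170 + 0.44×(0−170) = 170 − 74.8 = 95.2 → 95
  B: 190 − 83.6 = 106.4 → 106
rgb(69, 95, 106) = #455F6A.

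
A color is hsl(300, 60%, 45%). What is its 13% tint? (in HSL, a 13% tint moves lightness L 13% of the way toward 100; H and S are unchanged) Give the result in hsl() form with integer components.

hsl(300, 60%, 52%)

L moves 13% from 45 toward 100: 45 + 7.15 = 52.15 → 52.
H and S are unchanged.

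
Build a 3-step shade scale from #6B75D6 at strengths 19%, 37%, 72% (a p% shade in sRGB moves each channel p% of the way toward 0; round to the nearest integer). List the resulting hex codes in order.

#6B75D6 is rgb(107, 117, 214).
19%: (107 − 20.33 = 86.67→87, 117 − 22.23 = 94.77→95, 214 − 40.66 = 173.34→173) → #575FAD
37%: (107 − 39.59 = 67.41→67, 117 − 43.29 = 73.71→74, 214 − 79.18 = 134.82→135) → #434A87
72%: (107 − 77.04 = 29.96→30, 117 − 84.24 = 32.76→33, 214 − 154.08 = 59.92→60) → #1E213C

#575FAD, #434A87, #1E213C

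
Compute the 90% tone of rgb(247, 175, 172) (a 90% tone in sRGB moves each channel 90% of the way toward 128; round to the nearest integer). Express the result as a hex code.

#8c8584

Per channel, c → c + 0.9(128 − c):
  R: 247 + 0.9×(128−247) = 247 − 107.1 = 139.9 → 140
  G: 175 − 42.3 = 132.7 → 133
  B: 172 + 0.9×(128−172) = 172 − 39.6 = 132.4 → 132
rgb(140, 133, 132) = #8c8584.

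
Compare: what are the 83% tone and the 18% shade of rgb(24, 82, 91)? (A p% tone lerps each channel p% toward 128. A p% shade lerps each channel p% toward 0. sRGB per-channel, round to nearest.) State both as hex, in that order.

83% tone:
  R: 24 + 0.83×(128−24) = 24 + 86.32 = 110.32 → 110
  G: 82 + 0.83×(128−82) = 82 + 38.18 = 120.18 → 120
  B: 91 + 30.71 = 121.71 → 122
  → #6E787A
18% shade:
  R: 24 − 4.32 = 19.68 → 20
  G: 82 + 0.18×(0−82) = 82 − 14.76 = 67.24 → 67
  B: 91 + 0.18×(0−91) = 91 − 16.38 = 74.62 → 75
  → #14434B

#6E787A, #14434B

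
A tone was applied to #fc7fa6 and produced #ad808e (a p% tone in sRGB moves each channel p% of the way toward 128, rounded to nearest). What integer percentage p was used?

#fc7fa6 is rgb(252, 127, 166); #ad808e is rgb(173, 128, 142).
On the R channel (widest range): 173 ≈ 252 + (p/100)(128 − 252), so p ≈ 100×(173 − 252)/(128 − 252) = -7900/-124 = 63.71.
p = 64 reproduces all three channels after rounding.

64%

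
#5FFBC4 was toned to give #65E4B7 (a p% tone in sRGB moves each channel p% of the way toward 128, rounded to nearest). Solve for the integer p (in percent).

#5FFBC4 is rgb(95, 251, 196); #65E4B7 is rgb(101, 228, 183).
On the G channel (widest range): 228 ≈ 251 + (p/100)(128 − 251), so p ≈ 100×(228 − 251)/(128 − 251) = -2300/-123 = 18.70.
p = 19 reproduces all three channels after rounding.

19%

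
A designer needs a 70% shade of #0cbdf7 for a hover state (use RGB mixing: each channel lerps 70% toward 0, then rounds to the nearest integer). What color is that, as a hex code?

#0cbdf7 is rgb(12, 189, 247).
Lerp each channel 70% toward 0:
  R: 12 + 0.7×(0−12) = 12 − 8.4 = 3.6 → 4
  G: 189 + 0.7×(0−189) = 189 − 132.3 = 56.7 → 57
  B: 247 + 0.7×(0−247) = 247 − 172.9 = 74.1 → 74
rgb(4, 57, 74) = #04394a.

#04394a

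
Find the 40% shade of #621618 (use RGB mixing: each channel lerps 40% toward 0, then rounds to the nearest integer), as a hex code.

#621618 is rgb(98, 22, 24).
Per channel, c → c + 0.4(0 − c):
  R: 98 − 39.2 = 58.8 → 59
  G: 22 + 0.4×(0−22) = 22 − 8.8 = 13.2 → 13
  B: 24 + 0.4×(0−24) = 24 − 9.6 = 14.4 → 14
rgb(59, 13, 14) = #3b0d0e.

#3b0d0e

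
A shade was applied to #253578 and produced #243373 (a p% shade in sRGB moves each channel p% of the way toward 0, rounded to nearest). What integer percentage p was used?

#253578 is rgb(37, 53, 120); #243373 is rgb(36, 51, 115).
On the B channel (widest range): 115 ≈ 120 + (p/100)(0 − 120), so p ≈ 100×(115 − 120)/(0 − 120) = -500/-120 = 4.17.
p = 4 reproduces all three channels after rounding.

4%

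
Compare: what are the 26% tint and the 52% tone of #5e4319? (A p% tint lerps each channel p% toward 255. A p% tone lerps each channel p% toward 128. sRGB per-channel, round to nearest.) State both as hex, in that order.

#5e4319 is rgb(94, 67, 25).
26% tint:
  R: 94 + 0.26×(255−94) = 94 + 41.86 = 135.86 → 136
  G: 67 + 0.26×(255−67) = 67 + 48.88 = 115.88 → 116
  B: 25 + 0.26×(255−25) = 25 + 59.8 = 84.8 → 85
  → #887455
52% tone:
  R: 94 + 0.52×(128−94) = 94 + 17.68 = 111.68 → 112
  G: 67 + 31.72 = 98.72 → 99
  B: 25 + 0.52×(128−25) = 25 + 53.56 = 78.56 → 79
  → #70634f

#887455, #70634f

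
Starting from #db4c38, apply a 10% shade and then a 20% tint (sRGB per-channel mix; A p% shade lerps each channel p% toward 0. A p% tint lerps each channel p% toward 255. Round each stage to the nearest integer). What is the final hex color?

#db4c38 is rgb(219, 76, 56).
A 10% shade moves each channel 10% toward 0:
  R: 219 + 0.1×(0−219) = 219 − 21.9 = 197.1 → 197
  G: 76 − 7.6 = 68.4 → 68
  B: 56 − 5.6 = 50.4 → 50
After the shade: rgb(197, 68, 50) = #c54432.
Per channel, c → c + 0.2(255 − c):
  R: 197 + 0.2×(255−197) = 197 + 11.6 = 208.6 → 209
  G: 68 + 37.4 = 105.4 → 105
  B: 50 + 0.2×(255−50) = 50 + 41 = 91 → 91
rgb(209, 105, 91) = #d1695b.

#d1695b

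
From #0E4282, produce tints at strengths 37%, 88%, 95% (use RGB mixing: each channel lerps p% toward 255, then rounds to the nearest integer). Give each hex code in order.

#6788B0, #E2E8F0, #F3F6F9

#0E4282 is rgb(14, 66, 130).
37%: (14 + 89.17 = 103.17→103, 66 + 69.93 = 135.93→136, 130 + 46.25 = 176.25→176) → #6788B0
88%: (14 + 212.08 = 226.08→226, 66 + 166.32 = 232.32→232, 130 + 110 = 240→240) → #E2E8F0
95%: (14 + 228.95 = 242.95→243, 66 + 179.55 = 245.55→246, 130 + 118.75 = 248.75→249) → #F3F6F9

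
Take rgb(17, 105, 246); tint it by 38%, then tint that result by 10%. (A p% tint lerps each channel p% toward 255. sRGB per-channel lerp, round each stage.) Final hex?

#7AABFA

A 38% tint moves each channel 38% toward 255:
  R: 17 + 0.38×(255−17) = 17 + 90.44 = 107.44 → 107
  G: 105 + 0.38×(255−105) = 105 + 57 = 162 → 162
  B: 246 + 3.42 = 249.42 → 249
After the tint: rgb(107, 162, 249) = #6BA2F9.
A 10% tint moves each channel 10% toward 255:
  R: 107 + 0.1×(255−107) = 107 + 14.8 = 121.8 → 122
  G: 162 + 9.3 = 171.3 → 171
  B: 249 + 0.1×(255−249) = 249 + 0.6 = 249.6 → 250
rgb(122, 171, 250) = #7AABFA.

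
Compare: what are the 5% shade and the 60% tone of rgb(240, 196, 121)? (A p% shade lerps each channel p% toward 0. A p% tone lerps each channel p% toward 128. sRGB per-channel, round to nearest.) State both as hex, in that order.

#e4ba73, #ad9b7d

5% shade:
  R: 240 + 0.05×(0−240) = 240 − 12 = 228 → 228
  G: 196 + 0.05×(0−196) = 196 − 9.8 = 186.2 → 186
  B: 121 + 0.05×(0−121) = 121 − 6.05 = 114.95 → 115
  → #e4ba73
60% tone:
  R: 240 + 0.6×(128−240) = 240 − 67.2 = 172.8 → 173
  G: 196 + 0.6×(128−196) = 196 − 40.8 = 155.2 → 155
  B: 121 + 4.2 = 125.2 → 125
  → #ad9b7d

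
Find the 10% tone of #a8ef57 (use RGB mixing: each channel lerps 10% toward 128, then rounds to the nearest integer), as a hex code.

#a4e45b

#a8ef57 is rgb(168, 239, 87).
Per channel, c → c + 0.1(128 − c):
  R: 168 + 0.1×(128−168) = 168 − 4 = 164 → 164
  G: 239 − 11.1 = 227.9 → 228
  B: 87 + 4.1 = 91.1 → 91
rgb(164, 228, 91) = #a4e45b.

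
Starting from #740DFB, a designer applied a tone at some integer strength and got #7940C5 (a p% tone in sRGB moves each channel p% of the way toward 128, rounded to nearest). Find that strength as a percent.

#740DFB is rgb(116, 13, 251); #7940C5 is rgb(121, 64, 197).
On the B channel (widest range): 197 ≈ 251 + (p/100)(128 − 251), so p ≈ 100×(197 − 251)/(128 − 251) = -5400/-123 = 43.90.
p = 44 reproduces all three channels after rounding.

44%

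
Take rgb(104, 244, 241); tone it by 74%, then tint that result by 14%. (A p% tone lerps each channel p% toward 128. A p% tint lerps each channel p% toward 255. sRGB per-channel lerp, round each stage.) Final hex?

#8DACAB

Lerp each channel 74% toward 128:
  R: 104 + 0.74×(128−104) = 104 + 17.76 = 121.76 → 122
  G: 244 + 0.74×(128−244) = 244 − 85.84 = 158.16 → 158
  B: 241 + 0.74×(128−241) = 241 − 83.62 = 157.38 → 157
After the tone: rgb(122, 158, 157) = #7A9E9D.
Per channel, c → c + 0.14(255 − c):
  R: 122 + 0.14×(255−122) = 122 + 18.62 = 140.62 → 141
  G: 158 + 0.14×(255−158) = 158 + 13.58 = 171.58 → 172
  B: 157 + 0.14×(255−157) = 157 + 13.72 = 170.72 → 171
rgb(141, 172, 171) = #8DACAB.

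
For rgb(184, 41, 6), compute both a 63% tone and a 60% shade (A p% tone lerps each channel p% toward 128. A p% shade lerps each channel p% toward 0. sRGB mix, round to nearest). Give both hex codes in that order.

63% tone:
  R: 184 − 35.28 = 148.72 → 149
  G: 41 + 0.63×(128−41) = 41 + 54.81 = 95.81 → 96
  B: 6 + 0.63×(128−6) = 6 + 76.86 = 82.86 → 83
  → #956053
60% shade:
  R: 184 + 0.6×(0−184) = 184 − 110.4 = 73.6 → 74
  G: 41 + 0.6×(0−41) = 41 − 24.6 = 16.4 → 16
  B: 6 − 3.6 = 2.4 → 2
  → #4a1002

#956053, #4a1002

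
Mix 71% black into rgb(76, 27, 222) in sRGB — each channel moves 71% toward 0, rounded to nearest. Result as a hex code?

A 71% shade moves each channel 71% toward 0:
  R: 76 + 0.71×(0−76) = 76 − 53.96 = 22.04 → 22
  G: 27 − 19.17 = 7.83 → 8
  B: 222 + 0.71×(0−222) = 222 − 157.62 = 64.38 → 64
rgb(22, 8, 64) = #160840.

#160840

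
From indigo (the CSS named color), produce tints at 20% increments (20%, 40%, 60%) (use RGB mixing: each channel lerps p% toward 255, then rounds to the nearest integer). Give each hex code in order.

CSS indigo is rgb(75, 0, 130).
20%: (75 + 36 = 111→111, 0 + 51 = 51→51, 130 + 25 = 155→155) → #6f339b
40%: (75 + 72 = 147→147, 0 + 102 = 102→102, 130 + 50 = 180→180) → #9366b4
60%: (75 + 108 = 183→183, 0 + 153 = 153→153, 130 + 75 = 205→205) → #b799cd

#6f339b, #9366b4, #b799cd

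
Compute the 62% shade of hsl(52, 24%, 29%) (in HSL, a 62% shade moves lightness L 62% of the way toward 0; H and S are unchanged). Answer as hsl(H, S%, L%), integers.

L moves 62% from 29 toward 0: 29 − 17.98 = 11.02 → 11.
H and S are unchanged.

hsl(52, 24%, 11%)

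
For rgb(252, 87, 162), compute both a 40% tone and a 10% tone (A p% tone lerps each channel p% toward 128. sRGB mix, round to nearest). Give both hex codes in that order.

#CA6794, #F05B9F

40% tone:
  R: 252 − 49.6 = 202.4 → 202
  G: 87 + 16.4 = 103.4 → 103
  B: 162 − 13.6 = 148.4 → 148
  → #CA6794
10% tone:
  R: 252 + 0.1×(128−252) = 252 − 12.4 = 239.6 → 240
  G: 87 + 0.1×(128−87) = 87 + 4.1 = 91.1 → 91
  B: 162 + 0.1×(128−162) = 162 − 3.4 = 158.6 → 159
  → #F05B9F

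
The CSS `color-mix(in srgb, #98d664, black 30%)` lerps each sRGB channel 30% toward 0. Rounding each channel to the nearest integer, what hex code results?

#6a9646

#98d664 is rgb(152, 214, 100).
Lerp each channel 30% toward 0:
  R: 152 − 45.6 = 106.4 → 106
  G: 214 − 64.2 = 149.8 → 150
  B: 100 − 30 = 70 → 70
rgb(106, 150, 70) = #6a9646.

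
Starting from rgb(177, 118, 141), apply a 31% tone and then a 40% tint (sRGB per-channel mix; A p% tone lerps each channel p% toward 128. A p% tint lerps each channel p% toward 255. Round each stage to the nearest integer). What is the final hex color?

Lerp each channel 31% toward 128:
  R: 177 − 15.19 = 161.81 → 162
  G: 118 + 3.1 = 121.1 → 121
  B: 141 + 0.31×(128−141) = 141 − 4.03 = 136.97 → 137
After the tone: rgb(162, 121, 137) = #a27989.
Lerp each channel 40% toward 255:
  R: 162 + 0.4×(255−162) = 162 + 37.2 = 199.2 → 199
  G: 121 + 53.6 = 174.6 → 175
  B: 137 + 47.2 = 184.2 → 184
rgb(199, 175, 184) = #c7afb8.

#c7afb8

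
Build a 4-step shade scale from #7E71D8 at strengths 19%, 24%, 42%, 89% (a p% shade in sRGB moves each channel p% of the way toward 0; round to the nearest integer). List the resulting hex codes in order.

#665CAF, #6056A4, #49427D, #0E0C18

#7E71D8 is rgb(126, 113, 216).
19%: (126 − 23.94 = 102.06→102, 113 − 21.47 = 91.53→92, 216 − 41.04 = 174.96→175) → #665CAF
24%: (126 − 30.24 = 95.76→96, 113 − 27.12 = 85.88→86, 216 − 51.84 = 164.16→164) → #6056A4
42%: (126 − 52.92 = 73.08→73, 113 − 47.46 = 65.54→66, 216 − 90.72 = 125.28→125) → #49427D
89%: (126 − 112.14 = 13.86→14, 113 − 100.57 = 12.43→12, 216 − 192.24 = 23.76→24) → #0E0C18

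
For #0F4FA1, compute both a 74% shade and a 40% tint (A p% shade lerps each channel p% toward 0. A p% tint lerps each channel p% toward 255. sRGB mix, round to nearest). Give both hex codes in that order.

#04152A, #6F95C7

#0F4FA1 is rgb(15, 79, 161).
74% shade:
  R: 15 + 0.74×(0−15) = 15 − 11.1 = 3.9 → 4
  G: 79 + 0.74×(0−79) = 79 − 58.46 = 20.54 → 21
  B: 161 + 0.74×(0−161) = 161 − 119.14 = 41.86 → 42
  → #04152A
40% tint:
  R: 15 + 96 = 111 → 111
  G: 79 + 70.4 = 149.4 → 149
  B: 161 + 0.4×(255−161) = 161 + 37.6 = 198.6 → 199
  → #6F95C7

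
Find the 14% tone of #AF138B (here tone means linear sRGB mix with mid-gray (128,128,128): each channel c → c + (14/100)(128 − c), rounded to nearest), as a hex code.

#A82289

#AF138B is rgb(175, 19, 139).
Lerp each channel 14% toward 128:
  R: 175 + 0.14×(128−175) = 175 − 6.58 = 168.42 → 168
  G: 19 + 15.26 = 34.26 → 34
  B: 139 + 0.14×(128−139) = 139 − 1.54 = 137.46 → 137
rgb(168, 34, 137) = #A82289.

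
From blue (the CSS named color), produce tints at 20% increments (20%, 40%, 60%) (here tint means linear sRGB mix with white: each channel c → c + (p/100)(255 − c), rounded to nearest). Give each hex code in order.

#3333FF, #6666FF, #9999FF

CSS blue is rgb(0, 0, 255).
20%: (0 + 51 = 51→51, 0 + 51 = 51→51, 255→255) → #3333FF
40%: (0 + 102 = 102→102, 0 + 102 = 102→102, 255→255) → #6666FF
60%: (0 + 153 = 153→153, 0 + 153 = 153→153, 255→255) → #9999FF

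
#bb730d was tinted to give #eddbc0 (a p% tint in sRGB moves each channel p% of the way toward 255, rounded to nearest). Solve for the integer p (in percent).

74%

#bb730d is rgb(187, 115, 13); #eddbc0 is rgb(237, 219, 192).
On the B channel (widest range): 192 ≈ 13 + (p/100)(255 − 13), so p ≈ 100×(192 − 13)/(255 − 13) = 17900/242 = 73.97.
p = 74 reproduces all three channels after rounding.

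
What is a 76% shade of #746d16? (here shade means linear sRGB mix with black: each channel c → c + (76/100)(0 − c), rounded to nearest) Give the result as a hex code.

#746d16 is rgb(116, 109, 22).
Per channel, c → c + 0.76(0 − c):
  R: 116 + 0.76×(0−116) = 116 − 88.16 = 27.84 → 28
  G: 109 + 0.76×(0−109) = 109 − 82.84 = 26.16 → 26
  B: 22 − 16.72 = 5.28 → 5
rgb(28, 26, 5) = #1c1a05.

#1c1a05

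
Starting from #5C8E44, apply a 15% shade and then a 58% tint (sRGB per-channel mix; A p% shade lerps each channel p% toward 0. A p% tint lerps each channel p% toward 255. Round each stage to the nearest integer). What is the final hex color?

#5C8E44 is rgb(92, 142, 68).
Lerp each channel 15% toward 0:
  R: 92 + 0.15×(0−92) = 92 − 13.8 = 78.2 → 78
  G: 142 − 21.3 = 120.7 → 121
  B: 68 + 0.15×(0−68) = 68 − 10.2 = 57.8 → 58
After the shade: rgb(78, 121, 58) = #4E793A.
Lerp each channel 58% toward 255:
  R: 78 + 102.66 = 180.66 → 181
  G: 121 + 0.58×(255−121) = 121 + 77.72 = 198.72 → 199
  B: 58 + 0.58×(255−58) = 58 + 114.26 = 172.26 → 172
rgb(181, 199, 172) = #B5C7AC.

#B5C7AC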